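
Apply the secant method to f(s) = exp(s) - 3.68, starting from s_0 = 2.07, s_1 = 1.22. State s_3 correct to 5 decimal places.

Secant update: s_(k+1) = s_k − f(s_k)·(s_k − s_(k-1))/(f(s_k) − f(s_(k-1))).
f(s_0) = 4.244823, f(s_1) = -0.292812
s_2 = 1.220000 - (-0.292812)·(1.220000 - 2.070000)/(-0.292812 - (4.244823)) = 1.274850; f(s_2) = -0.101834
s_3 = 1.274850 - (-0.101834)·(1.274850 - 1.220000)/(-0.101834 - (-0.292812)) = 1.304098; f(s_3) = 0.004364

1.30410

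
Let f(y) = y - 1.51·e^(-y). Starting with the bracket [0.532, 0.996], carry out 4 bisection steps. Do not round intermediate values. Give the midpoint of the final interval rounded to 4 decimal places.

f(0.532000) = -0.355018, f(0.996000) = 0.438276 (opposite signs)
step 1: m = 0.764000, f(m) = 0.060643 > 0 → root in [0.532000, 0.764000]
step 2: m = 0.648000, f(m) = -0.141867 < 0 → root in [0.648000, 0.764000]
step 3: m = 0.706000, f(m) = -0.039358 < 0 → root in [0.706000, 0.764000]
step 4: m = 0.735000, f(m) = 0.010947 > 0 → root in [0.706000, 0.735000]
Midpoint of [0.706000, 0.735000] = 0.720500

0.7205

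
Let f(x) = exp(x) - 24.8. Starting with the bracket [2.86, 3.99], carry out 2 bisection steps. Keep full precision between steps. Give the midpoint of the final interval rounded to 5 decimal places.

3.28375

f(2.860000) = -7.338473, f(3.990000) = 29.254889 (opposite signs)
step 1: m = 3.425000, f(m) = 5.922645 > 0 → root in [2.860000, 3.425000]
step 2: m = 3.142500, f(m) = -1.638301 < 0 → root in [3.142500, 3.425000]
Midpoint of [3.142500, 3.425000] = 3.283750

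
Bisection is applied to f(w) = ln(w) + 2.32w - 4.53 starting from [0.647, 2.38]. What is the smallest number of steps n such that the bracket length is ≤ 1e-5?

18

Initial width b − a = 2.38 − 0.647 = 1.733000.
After n steps the width is (b−a)/2^n; need (b−a)/2^n ≤ 1e-5.
So n ≥ log₂(1.733000/1e-5) = log₂(173300.0000) ≈ 17.4029.
Hence n = 18.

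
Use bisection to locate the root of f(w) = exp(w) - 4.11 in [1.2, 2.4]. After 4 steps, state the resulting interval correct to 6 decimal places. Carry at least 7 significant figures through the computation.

[1.350000, 1.425000]

f(1.200000) = -0.789883, f(2.400000) = 6.913176 (opposite signs)
step 1: m = 1.800000, f(m) = 1.939647 > 0 → root in [1.200000, 1.800000]
step 2: m = 1.500000, f(m) = 0.371689 > 0 → root in [1.200000, 1.500000]
step 3: m = 1.350000, f(m) = -0.252574 < 0 → root in [1.350000, 1.500000]
step 4: m = 1.425000, f(m) = 0.047858 > 0 → root in [1.350000, 1.425000]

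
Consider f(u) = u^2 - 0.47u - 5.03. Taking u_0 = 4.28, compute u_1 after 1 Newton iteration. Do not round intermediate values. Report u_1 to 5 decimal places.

2.88608

f'(u) = 2u - 0.47
u_0 = 4.280000: f = 11.276800, f' = 8.090000 → u_1 = 4.280000 - (11.276800)/(8.090000) = 2.886082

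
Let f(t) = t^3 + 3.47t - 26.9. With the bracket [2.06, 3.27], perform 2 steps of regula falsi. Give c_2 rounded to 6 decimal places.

f(2.060000) = -11.009984, f(3.270000) = 19.412683
step 1: c = 2.497900, f(c) = -2.646633 < 0 → new bracket [2.497900, 3.270000]
step 2: c = 2.590535, f(c) = -0.526099 < 0 → new bracket [2.590535, 3.270000]

2.590535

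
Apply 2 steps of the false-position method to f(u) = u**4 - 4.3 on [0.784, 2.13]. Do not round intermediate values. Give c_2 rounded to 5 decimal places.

1.21905

False-position update: c = (a·f(b) − b·f(a))/(f(b) − f(a)); replace the endpoint whose sign matches f(c).
f(0.784000) = -3.922198, f(2.130000) = 16.283462
step 1: c = 1.045277, f(c) = -3.106215 < 0 → new bracket [1.045277, 2.130000]
step 2: c = 1.219049, f(c) = -2.091563 < 0 → new bracket [1.219049, 2.130000]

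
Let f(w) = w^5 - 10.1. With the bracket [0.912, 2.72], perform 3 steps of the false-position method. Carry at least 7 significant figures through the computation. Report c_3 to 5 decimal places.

f(0.912000) = -9.469080, f(2.720000) = 138.782797
step 1: c = 1.027480, f(c) = -8.954839 < 0 → new bracket [1.027480, 2.720000]
step 2: c = 1.130069, f(c) = -8.257004 < 0 → new bracket [1.130069, 2.720000]
step 3: c = 1.219351, f(c) = -7.404471 < 0 → new bracket [1.219351, 2.720000]

1.21935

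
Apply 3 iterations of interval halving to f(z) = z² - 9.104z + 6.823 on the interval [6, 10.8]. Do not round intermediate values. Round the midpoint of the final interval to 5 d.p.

8.10000

f(6.000000) = -11.801000, f(10.800000) = 25.139800 (opposite signs)
step 1: m = 8.400000, f(m) = 0.909400 > 0 → root in [6.000000, 8.400000]
step 2: m = 7.200000, f(m) = -6.885800 < 0 → root in [7.200000, 8.400000]
step 3: m = 7.800000, f(m) = -3.348200 < 0 → root in [7.800000, 8.400000]
Midpoint of [7.800000, 8.400000] = 8.100000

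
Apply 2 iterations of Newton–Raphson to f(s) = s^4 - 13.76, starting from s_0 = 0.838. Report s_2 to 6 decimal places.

4.868225

f'(s) = 4s^3
s_0 = 0.838000: f = -13.266853, f' = 2.353922 → s_1 = 0.838000 - (-13.266853)/(2.353922) = 6.474064
s_1 = 6.474064: f = 1742.981391, f' = 1085.402623 → s_2 = 6.474064 - (1742.981391)/(1085.402623) = 4.868225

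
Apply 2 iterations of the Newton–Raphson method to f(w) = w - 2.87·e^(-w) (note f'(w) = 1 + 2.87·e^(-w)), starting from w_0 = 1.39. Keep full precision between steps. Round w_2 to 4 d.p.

Newton update: w ← w − f(w)/f'(w).
w_0 = 1.390000: f = 0.675154, f' = 1.714846 → w_1 = 1.390000 - (0.675154)/(1.714846) = 0.996289
w_1 = 0.996289: f = -0.063451, f' = 2.059739 → w_2 = 0.996289 - (-0.063451)/(2.059739) = 1.027094

1.0271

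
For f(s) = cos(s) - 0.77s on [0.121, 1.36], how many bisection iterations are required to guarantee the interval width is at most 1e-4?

14

Initial width b − a = 1.36 − 0.121 = 1.239000.
After n steps the width is (b−a)/2^n; need (b−a)/2^n ≤ 1e-4.
So n ≥ log₂(1.239000/1e-4) = log₂(12390.0000) ≈ 13.5969.
Hence n = 14.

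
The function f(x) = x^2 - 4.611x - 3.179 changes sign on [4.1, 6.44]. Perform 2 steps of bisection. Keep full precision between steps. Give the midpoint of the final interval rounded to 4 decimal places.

4.9775

f(4.100000) = -5.274100, f(6.440000) = 8.599760 (opposite signs)
step 1: m = 5.270000, f(m) = 0.293930 > 0 → root in [4.100000, 5.270000]
step 2: m = 4.685000, f(m) = -2.832310 < 0 → root in [4.685000, 5.270000]
Midpoint of [4.685000, 5.270000] = 4.977500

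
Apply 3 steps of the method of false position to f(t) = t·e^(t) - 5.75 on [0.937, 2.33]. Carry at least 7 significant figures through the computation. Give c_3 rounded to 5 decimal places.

1.33972

False-position update: c = (a·f(b) − b·f(a))/(f(b) − f(a)); replace the endpoint whose sign matches f(c).
f(0.937000) = -3.358483, f(2.330000) = 18.197604
step 1: c = 1.154032, f(c) = -2.090618 < 0 → new bracket [1.154032, 2.330000]
step 2: c = 1.275211, f(c) = -1.185438 < 0 → new bracket [1.275211, 2.330000]
step 3: c = 1.339720, f(c) = -0.634981 < 0 → new bracket [1.339720, 2.330000]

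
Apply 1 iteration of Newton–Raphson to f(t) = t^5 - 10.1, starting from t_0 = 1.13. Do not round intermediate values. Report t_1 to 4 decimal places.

f'(t) = 5t^4
t_0 = 1.130000: f = -8.257565, f' = 8.152368 → t_1 = 1.130000 - (-8.257565)/(8.152368) = 2.142904

2.1429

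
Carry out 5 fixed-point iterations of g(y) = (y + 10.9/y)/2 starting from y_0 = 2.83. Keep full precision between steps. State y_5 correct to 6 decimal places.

3.301515

y_1 = g(2.830000) = 3.340795
y_2 = g(3.340795) = 3.301746
y_3 = g(3.301746) = 3.301515
y_4 = g(3.301515) = 3.301515
y_5 = g(3.301515) = 3.301515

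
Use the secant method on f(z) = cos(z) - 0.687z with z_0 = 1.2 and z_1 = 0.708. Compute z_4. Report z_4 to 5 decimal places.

f(z_0) = -0.462042, f(z_1) = 0.273268
z_2 = 0.708000 - (0.273268)·(0.708000 - 1.200000)/(0.273268 - (-0.462042)) = 0.890845; f(z_2) = 0.016745
z_3 = 0.890845 - (0.016745)·(0.890845 - 0.708000)/(0.016745 - (0.273268)) = 0.902780; f(z_3) = -0.000780
z_4 = 0.902780 - (-0.000780)·(0.902780 - 0.890845)/(-0.000780 - (0.016745)) = 0.902249; f(z_4) = 0.000002

0.90225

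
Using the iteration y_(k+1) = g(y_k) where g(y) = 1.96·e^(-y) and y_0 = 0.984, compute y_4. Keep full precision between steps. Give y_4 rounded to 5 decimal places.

y_1 = g(0.984000) = 0.732673
y_2 = g(0.732673) = 0.942020
y_3 = g(0.942020) = 0.764086
y_4 = g(0.764086) = 0.912889

0.91289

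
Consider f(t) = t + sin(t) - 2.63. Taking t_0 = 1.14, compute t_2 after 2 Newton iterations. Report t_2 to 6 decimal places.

1.628590

f'(t) = 1 + cos(t)
t_0 = 1.140000: f = -0.581367, f' = 1.417595 → t_1 = 1.140000 - (-0.581367)/(1.417595) = 1.550108
t_1 = 1.550108: f = -0.080106, f' = 1.020687 → t_2 = 1.550108 - (-0.080106)/(1.020687) = 1.628590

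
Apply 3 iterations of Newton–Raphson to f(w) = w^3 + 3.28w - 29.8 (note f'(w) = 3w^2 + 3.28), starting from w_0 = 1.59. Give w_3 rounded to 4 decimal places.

Newton update: w ← w − f(w)/f'(w).
w_0 = 1.590000: f = -20.565121, f' = 10.864300 → w_1 = 1.590000 - (-20.565121)/(10.864300) = 3.482908
w_1 = 3.482908: f = 23.873872, f' = 39.671946 → w_2 = 3.482908 - (23.873872)/(39.671946) = 2.881126
w_2 = 2.881126: f = 3.565990, f' = 28.182658 → w_3 = 2.881126 - (3.565990)/(28.182658) = 2.754594

2.7546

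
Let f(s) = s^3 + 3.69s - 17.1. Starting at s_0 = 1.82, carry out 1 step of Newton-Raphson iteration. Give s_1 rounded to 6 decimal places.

f'(s) = 3s^2 + 3.69
s_0 = 1.820000: f = -4.355632, f' = 13.627200 → s_1 = 1.820000 - (-4.355632)/(13.627200) = 2.139628

2.139628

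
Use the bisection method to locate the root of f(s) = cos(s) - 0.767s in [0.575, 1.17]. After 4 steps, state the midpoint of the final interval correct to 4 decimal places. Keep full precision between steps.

f(0.575000) = 0.398167, f(1.170000) = -0.507238 (opposite signs)
step 1: m = 0.872500, f(m) = -0.026294 < 0 → root in [0.575000, 0.872500]
step 2: m = 0.723750, f(m) = 0.194212 > 0 → root in [0.723750, 0.872500]
step 3: m = 0.798125, f(m) = 0.085889 > 0 → root in [0.798125, 0.872500]
step 4: m = 0.835312, f(m) = 0.030261 > 0 → root in [0.835312, 0.872500]
Midpoint of [0.835312, 0.872500] = 0.853906

0.8539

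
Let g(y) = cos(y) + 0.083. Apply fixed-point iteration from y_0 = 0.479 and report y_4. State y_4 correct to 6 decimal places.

y_1 = g(0.479000) = 0.970456
y_2 = g(0.970456) = 0.647923
y_3 = g(0.647923) = 0.880339
y_4 = g(0.880339) = 0.719890

0.719890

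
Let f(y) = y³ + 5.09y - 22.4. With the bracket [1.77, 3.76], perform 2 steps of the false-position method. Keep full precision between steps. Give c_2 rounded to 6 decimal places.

2.153704

f(1.770000) = -7.845467, f(3.760000) = 49.895776
step 1: c = 2.040387, f(c) = -3.519934 < 0 → new bracket [2.040387, 3.760000]
step 2: c = 2.153704, f(c) = -1.447813 < 0 → new bracket [2.153704, 3.760000]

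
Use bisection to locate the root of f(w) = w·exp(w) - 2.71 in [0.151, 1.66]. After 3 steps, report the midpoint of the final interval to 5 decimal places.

0.99981

f(0.151000) = -2.534388, f(1.660000) = 6.020456 (opposite signs)
step 1: m = 0.905500, f(m) = -0.470546 < 0 → root in [0.905500, 1.660000]
step 2: m = 1.282750, f(m) = 1.916294 > 0 → root in [0.905500, 1.282750]
step 3: m = 1.094125, f(m) = 0.557679 > 0 → root in [0.905500, 1.094125]
Midpoint of [0.905500, 1.094125] = 0.999812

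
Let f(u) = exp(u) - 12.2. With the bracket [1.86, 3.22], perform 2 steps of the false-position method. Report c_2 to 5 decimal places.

f(1.860000) = -5.776263, f(3.220000) = 12.828120
step 1: c = 2.282251, f(c) = -2.401288 < 0 → new bracket [2.282251, 3.220000]
step 2: c = 2.430110, f(c) = -0.839869 < 0 → new bracket [2.430110, 3.220000]

2.43011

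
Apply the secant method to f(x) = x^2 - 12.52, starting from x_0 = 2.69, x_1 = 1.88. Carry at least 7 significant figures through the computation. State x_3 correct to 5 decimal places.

Secant update: x_(k+1) = x_k − f(x_k)·(x_k − x_(k-1))/(f(x_k) − f(x_(k-1))).
f(x_0) = -5.283900, f(x_1) = -8.985600
x_2 = 1.880000 - (-8.985600)·(1.880000 - 2.690000)/(-8.985600 - (-5.283900)) = 3.846214; f(x_2) = 2.273366
x_3 = 3.846214 - (2.273366)·(3.846214 - 1.880000)/(2.273366 - (-8.985600)) = 3.449204; f(x_3) = -0.622990

3.44920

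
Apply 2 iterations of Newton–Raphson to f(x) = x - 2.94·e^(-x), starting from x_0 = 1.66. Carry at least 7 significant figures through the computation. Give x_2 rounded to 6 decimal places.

Newton update: x ← x − f(x)/f'(x).
f'(x) = 1 + 2.94·e^(-x)
x_0 = 1.660000: f = 1.100991, f' = 1.559009 → x_1 = 1.660000 - (1.100991)/(1.559009) = 0.953787
x_1 = 0.953787: f = -0.178933, f' = 2.132720 → x_2 = 0.953787 - (-0.178933)/(2.132720) = 1.037686

1.037686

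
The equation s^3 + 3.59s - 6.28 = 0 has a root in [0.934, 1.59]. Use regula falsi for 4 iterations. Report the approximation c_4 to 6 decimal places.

1.230255

f(0.934000) = -2.112159, f(1.590000) = 3.447779
step 1: c = 1.183207, f(c) = -0.375821 < 0 → new bracket [1.183207, 1.590000]
step 2: c = 1.223191, f(c) = -0.058613 < 0 → new bracket [1.223191, 1.590000]
step 3: c = 1.229322, f(c) = -0.008940 < 0 → new bracket [1.229322, 1.590000]
step 4: c = 1.230255, f(c) = -0.001359 < 0 → new bracket [1.230255, 1.590000]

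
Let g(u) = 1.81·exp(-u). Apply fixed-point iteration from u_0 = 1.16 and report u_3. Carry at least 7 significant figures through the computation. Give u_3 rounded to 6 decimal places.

u_1 = g(1.160000) = 0.567410
u_2 = g(0.567410) = 1.026256
u_3 = g(1.026256) = 0.648607

0.648607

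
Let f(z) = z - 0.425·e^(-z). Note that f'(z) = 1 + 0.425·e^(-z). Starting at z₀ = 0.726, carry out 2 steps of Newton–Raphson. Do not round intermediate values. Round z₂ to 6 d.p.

0.311273

z_0 = 0.726000: f = 0.520368, f' = 1.205632 → z_1 = 0.726000 - (0.520368)/(1.205632) = 0.294386
z_1 = 0.294386: f = -0.022234, f' = 1.316620 → z_2 = 0.294386 - (-0.022234)/(1.316620) = 0.311273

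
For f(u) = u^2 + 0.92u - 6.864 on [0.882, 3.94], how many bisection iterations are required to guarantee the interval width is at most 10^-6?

22

Initial width b − a = 3.94 − 0.882 = 3.058000.
After n steps the width is (b−a)/2^n; need (b−a)/2^n ≤ 10^-6.
So n ≥ log₂(3.058000/10^-6) = log₂(3058000.0000) ≈ 21.5442.
Hence n = 22.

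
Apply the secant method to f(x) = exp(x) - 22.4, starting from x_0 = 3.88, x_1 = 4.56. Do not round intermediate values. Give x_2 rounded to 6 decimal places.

3.504751

Secant update: x_(k+1) = x_k − f(x_k)·(x_k − x_(k-1))/(f(x_k) − f(x_(k-1))).
f(x_0) = 26.024215, f(x_1) = 73.183480
x_2 = 4.560000 - (73.183480)·(4.560000 - 3.880000)/(73.183480 - (26.024215)) = 3.504751; f(x_2) = 10.873158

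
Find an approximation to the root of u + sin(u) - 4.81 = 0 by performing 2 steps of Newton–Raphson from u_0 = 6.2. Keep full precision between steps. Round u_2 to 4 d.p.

Newton update: u ← u − f(u)/f'(u).
f'(u) = 1 + cos(u)
u_0 = 6.200000: f = 1.306911, f' = 1.996542 → u_1 = 6.200000 - (1.306911)/(1.996542) = 5.545413
u_1 = 5.545413: f = 0.062772, f' = 1.739969 → u_2 = 5.545413 - (0.062772)/(1.739969) = 5.509337

5.5093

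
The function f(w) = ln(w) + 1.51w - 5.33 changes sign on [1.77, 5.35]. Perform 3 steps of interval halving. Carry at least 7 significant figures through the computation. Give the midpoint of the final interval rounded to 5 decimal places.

f(1.770000) = -2.086320, f(5.350000) = 4.425597 (opposite signs)
step 1: m = 3.560000, f(m) = 1.315361 > 0 → root in [1.770000, 3.560000]
step 2: m = 2.665000, f(m) = -0.325646 < 0 → root in [2.665000, 3.560000]
step 3: m = 3.112500, f(m) = 0.505301 > 0 → root in [2.665000, 3.112500]
Midpoint of [2.665000, 3.112500] = 2.888750

2.88875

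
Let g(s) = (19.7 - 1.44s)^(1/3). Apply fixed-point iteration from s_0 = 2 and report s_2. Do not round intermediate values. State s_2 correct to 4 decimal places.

2.5204

s_1 = g(2.000000) = 2.562174
s_2 = g(2.562174) = 2.520392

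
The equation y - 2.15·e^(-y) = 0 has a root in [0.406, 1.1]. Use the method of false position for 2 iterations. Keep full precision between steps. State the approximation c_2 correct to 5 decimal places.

False-position update: c = (a·f(b) − b·f(a))/(f(b) − f(a)); replace the endpoint whose sign matches f(c).
f(0.406000) = -1.026567, f(1.100000) = 0.384327
step 1: c = 0.910955, f(c) = 0.046353 > 0 → new bracket [0.406000, 0.910955]
step 2: c = 0.889139, f(c) = 0.005469 > 0 → new bracket [0.406000, 0.889139]

0.88914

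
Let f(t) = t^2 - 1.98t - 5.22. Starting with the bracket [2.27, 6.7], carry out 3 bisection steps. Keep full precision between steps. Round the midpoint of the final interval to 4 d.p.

f(2.270000) = -4.561700, f(6.700000) = 26.404000 (opposite signs)
step 1: m = 4.485000, f(m) = 6.014925 > 0 → root in [2.270000, 4.485000]
step 2: m = 3.377500, f(m) = -0.499944 < 0 → root in [3.377500, 4.485000]
step 3: m = 3.931250, f(m) = 2.450852 > 0 → root in [3.377500, 3.931250]
Midpoint of [3.377500, 3.931250] = 3.654375

3.6544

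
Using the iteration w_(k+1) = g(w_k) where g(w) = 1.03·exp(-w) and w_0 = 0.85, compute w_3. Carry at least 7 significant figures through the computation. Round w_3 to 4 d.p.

w_1 = g(0.850000) = 0.440237
w_2 = g(0.440237) = 0.663200
w_3 = g(0.663200) = 0.530656

0.5307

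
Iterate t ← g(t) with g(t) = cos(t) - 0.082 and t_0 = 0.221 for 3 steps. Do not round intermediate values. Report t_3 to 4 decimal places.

0.7734

t_1 = g(0.221000) = 0.893679
t_2 = g(0.893679) = 0.544549
t_3 = g(0.544549) = 0.773361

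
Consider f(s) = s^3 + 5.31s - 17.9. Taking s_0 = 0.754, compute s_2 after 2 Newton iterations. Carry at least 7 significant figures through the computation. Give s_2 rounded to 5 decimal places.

2.09772

Newton update: s ← s − f(s)/f'(s).
f'(s) = 3s^2 + 5.31
s_0 = 0.754000: f = -13.467599, f' = 7.015548 → s_1 = 0.754000 - (-13.467599)/(7.015548) = 2.673679
s_1 = 2.673679: f = 15.410184, f' = 26.755675 → s_2 = 2.673679 - (15.410184)/(26.755675) = 2.097719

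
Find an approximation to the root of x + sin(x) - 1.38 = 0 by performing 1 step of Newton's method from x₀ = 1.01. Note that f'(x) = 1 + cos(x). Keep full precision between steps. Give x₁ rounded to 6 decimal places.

0.698724

x_0 = 1.010000: f = 0.476832, f' = 1.531861 → x_1 = 1.010000 - (0.476832)/(1.531861) = 0.698724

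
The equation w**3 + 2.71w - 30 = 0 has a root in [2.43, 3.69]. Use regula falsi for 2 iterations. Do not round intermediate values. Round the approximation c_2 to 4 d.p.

f(2.430000) = -9.065793, f(3.690000) = 30.243309
step 1: c = 2.720592, f(c) = -2.490412 < 0 → new bracket [2.720592, 3.690000]
step 2: c = 2.794345, f(c) = -0.608057 < 0 → new bracket [2.794345, 3.690000]

2.7943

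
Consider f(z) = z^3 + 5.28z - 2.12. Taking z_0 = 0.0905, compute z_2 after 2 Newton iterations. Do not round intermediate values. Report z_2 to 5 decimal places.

0.39028

Newton update: z ← z − f(z)/f'(z).
f'(z) = 3z^2 + 5.28
z_0 = 0.090500: f = -1.641419, f' = 5.304571 → z_1 = 0.090500 - (-1.641419)/(5.304571) = 0.399935
z_1 = 0.399935: f = 0.055624, f' = 5.759844 → z_2 = 0.399935 - (0.055624)/(5.759844) = 0.390278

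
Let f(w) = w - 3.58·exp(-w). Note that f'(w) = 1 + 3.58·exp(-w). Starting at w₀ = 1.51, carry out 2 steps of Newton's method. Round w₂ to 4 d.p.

1.1420

w_0 = 1.510000: f = 0.719142, f' = 1.790858 → w_1 = 1.510000 - (0.719142)/(1.790858) = 1.108437
w_1 = 1.108437: f = -0.073230, f' = 2.181667 → w_2 = 1.108437 - (-0.073230)/(2.181667) = 1.142003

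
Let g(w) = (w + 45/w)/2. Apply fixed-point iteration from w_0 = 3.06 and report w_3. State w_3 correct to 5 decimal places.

w_1 = g(3.060000) = 8.882941
w_2 = g(8.882941) = 6.974415
w_3 = g(6.974415) = 6.713285

6.71328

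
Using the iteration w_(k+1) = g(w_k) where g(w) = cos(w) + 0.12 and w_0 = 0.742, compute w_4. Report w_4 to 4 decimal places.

w_1 = g(0.742000) = 0.857119
w_2 = g(0.857119) = 0.774618
w_3 = g(0.774618) = 0.834688
w_4 = g(0.834688) = 0.791409

0.7914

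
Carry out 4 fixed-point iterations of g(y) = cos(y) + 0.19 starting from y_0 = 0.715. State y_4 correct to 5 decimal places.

0.80851

y_1 = g(0.715000) = 0.945093
y_2 = g(0.945093) = 0.775667
y_3 = g(0.775667) = 0.903954
y_4 = g(0.903954) = 0.808508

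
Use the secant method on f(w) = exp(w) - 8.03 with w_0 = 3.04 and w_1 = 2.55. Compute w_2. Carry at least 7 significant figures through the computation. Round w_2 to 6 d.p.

2.260948

f(w_0) = 12.875243, f(w_1) = 4.777104
w_2 = 2.550000 - (4.777104)·(2.550000 - 3.040000)/(4.777104 - (12.875243)) = 2.260948; f(w_2) = 1.562181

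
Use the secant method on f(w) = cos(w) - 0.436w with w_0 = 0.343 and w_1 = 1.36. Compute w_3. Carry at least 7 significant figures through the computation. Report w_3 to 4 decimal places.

f(w_0) = 0.792202, f(w_1) = -0.383721
w_2 = 1.360000 - (-0.383721)·(1.360000 - 0.343000)/(-0.383721 - (0.792202)) = 1.028138; f(w_2) = 0.068146
w_3 = 1.028138 - (0.068146)·(1.028138 - 1.360000)/(0.068146 - (-0.383721)) = 1.078186; f(w_3) = 0.002838

1.0782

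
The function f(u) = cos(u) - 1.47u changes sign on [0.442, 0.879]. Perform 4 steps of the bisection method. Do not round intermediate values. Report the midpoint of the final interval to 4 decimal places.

f(0.442000) = 0.254158, f(0.879000) = -0.654208 (opposite signs)
step 1: m = 0.660500, f(m) = -0.181249 < 0 → root in [0.442000, 0.660500]
step 2: m = 0.551250, f(m) = 0.041533 > 0 → root in [0.551250, 0.660500]
step 3: m = 0.605875, f(m) = -0.068632 < 0 → root in [0.551250, 0.605875]
step 4: m = 0.578562, f(m) = -0.013237 < 0 → root in [0.551250, 0.578562]
Midpoint of [0.551250, 0.578562] = 0.564906

0.5649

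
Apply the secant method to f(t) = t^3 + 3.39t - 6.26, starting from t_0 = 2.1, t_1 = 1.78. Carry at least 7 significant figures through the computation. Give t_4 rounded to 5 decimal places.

Secant update: t_(k+1) = t_k − f(t_k)·(t_k − t_(k-1))/(f(t_k) − f(t_(k-1))).
f(t_0) = 10.120000, f(t_1) = 5.413952
t_2 = 1.780000 - (5.413952)·(1.780000 - 2.100000)/(5.413952 - (10.120000)) = 1.411864; f(t_2) = 1.340574
t_3 = 1.411864 - (1.340574)·(1.411864 - 1.780000)/(1.340574 - (5.413952)) = 1.290708; f(t_3) = 0.265729
t_4 = 1.290708 - (0.265729)·(1.290708 - 1.411864)/(0.265729 - (1.340574)) = 1.260756; f(t_4) = 0.017939

1.26076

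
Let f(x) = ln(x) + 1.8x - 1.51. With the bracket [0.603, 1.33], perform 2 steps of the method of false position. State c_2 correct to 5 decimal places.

0.90039

False-position update: c = (a·f(b) − b·f(a))/(f(b) − f(a)); replace the endpoint whose sign matches f(c).
f(0.603000) = -0.930438, f(1.330000) = 1.169179
step 1: c = 0.925168, f(c) = 0.077521 > 0 → new bracket [0.603000, 0.925168]
step 2: c = 0.900390, f(c) = 0.005775 > 0 → new bracket [0.603000, 0.900390]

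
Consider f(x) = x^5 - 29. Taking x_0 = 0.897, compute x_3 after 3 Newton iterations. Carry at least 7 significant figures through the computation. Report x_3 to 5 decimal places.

f'(x) = 5x^4
x_0 = 0.897000: f = -28.419286, f' = 3.236978 → x_1 = 0.897000 - (-28.419286)/(3.236978) = 9.676573
x_1 = 9.676573: f = 84812.405977, f' = 43838.560990 → x_2 = 9.676573 - (84812.405977)/(43838.560990) = 7.741920
x_2 = 7.741920: f = 27783.712341, f' = 17962.413079 → x_3 = 7.741920 - (27783.712341)/(17962.413079) = 6.195150

6.19515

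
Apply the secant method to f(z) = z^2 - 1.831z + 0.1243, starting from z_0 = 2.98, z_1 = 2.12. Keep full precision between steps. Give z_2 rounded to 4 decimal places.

Secant update: z_(k+1) = z_k − f(z_k)·(z_k − z_(k-1))/(f(z_k) − f(z_(k-1))).
f(z_0) = 3.548320, f(z_1) = 0.736980
z_2 = 2.120000 - (0.736980)·(2.120000 - 2.980000)/(0.736980 - (3.548320)) = 1.894555; f(z_2) = 0.244708

1.8946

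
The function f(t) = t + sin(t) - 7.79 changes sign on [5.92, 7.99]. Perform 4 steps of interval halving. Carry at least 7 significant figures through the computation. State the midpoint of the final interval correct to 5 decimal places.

f(5.920000) = -2.225254, f(7.990000) = 1.190764 (opposite signs)
step 1: m = 6.955000, f(m) = -0.212593 < 0 → root in [6.955000, 7.990000]
step 2: m = 7.472500, f(m) = 0.610614 > 0 → root in [6.955000, 7.472500]
step 3: m = 7.213750, f(m) = 0.225707 > 0 → root in [6.955000, 7.213750]
step 4: m = 7.084375, f(m) = 0.012559 > 0 → root in [6.955000, 7.084375]
Midpoint of [6.955000, 7.084375] = 7.019687

7.01969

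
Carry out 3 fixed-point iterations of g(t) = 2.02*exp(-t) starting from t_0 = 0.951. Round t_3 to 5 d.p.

0.80053

t_1 = g(0.951000) = 0.780436
t_2 = g(0.780436) = 0.925576
t_3 = g(0.925576) = 0.800532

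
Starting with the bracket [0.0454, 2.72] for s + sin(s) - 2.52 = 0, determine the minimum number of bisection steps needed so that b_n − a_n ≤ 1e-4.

Initial width b − a = 2.72 − 0.0454 = 2.674600.
After n steps the width is (b−a)/2^n; need (b−a)/2^n ≤ 1e-4.
So n ≥ log₂(2.674600/1e-4) = log₂(26746.0000) ≈ 14.7070.
Hence n = 15.

15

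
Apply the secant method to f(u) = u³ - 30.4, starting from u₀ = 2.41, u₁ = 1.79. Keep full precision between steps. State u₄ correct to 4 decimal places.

f(u_0) = -16.402479, f(u_1) = -24.664661
u_2 = 1.790000 - (-24.664661)·(1.790000 - 2.410000)/(-24.664661 - (-16.402479)) = 3.640854; f(u_2) = 17.862484
u_3 = 3.640854 - (17.862484)·(3.640854 - 1.790000)/(17.862484 - (-24.664661)) = 2.863448; f(u_3) = -6.921633
u_4 = 2.863448 - (-6.921633)·(2.863448 - 3.640854)/(-6.921633 - (17.862484)) = 3.080559; f(u_4) = -1.165963

3.0806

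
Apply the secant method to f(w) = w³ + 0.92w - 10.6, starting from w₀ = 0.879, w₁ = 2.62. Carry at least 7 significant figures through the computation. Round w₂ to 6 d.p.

Secant update: w_(k+1) = w_k − f(w_k)·(w_k − w_(k-1))/(f(w_k) − f(w_(k-1))).
f(w_0) = -9.112169, f(w_1) = 9.795128
w_2 = 2.620000 - (9.795128)·(2.620000 - 0.879000)/(9.795128 - (-9.112169)) = 1.718056; f(w_2) = -3.948172

1.718056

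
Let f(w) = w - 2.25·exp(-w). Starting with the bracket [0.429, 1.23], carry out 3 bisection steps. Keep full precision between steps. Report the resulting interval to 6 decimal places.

[0.829500, 0.929625]

f(0.429000) = -1.036110, f(1.230000) = 0.572342 (opposite signs)
step 1: m = 0.829500, f(m) = -0.152102 < 0 → root in [0.829500, 1.230000]
step 2: m = 1.029750, f(m) = 0.226283 > 0 → root in [0.829500, 1.029750]
step 3: m = 0.929625, f(m) = 0.041546 > 0 → root in [0.829500, 0.929625]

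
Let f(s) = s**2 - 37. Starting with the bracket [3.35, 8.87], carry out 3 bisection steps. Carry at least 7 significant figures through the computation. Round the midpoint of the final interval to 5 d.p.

5.76500

f(3.350000) = -25.777500, f(8.870000) = 41.676900 (opposite signs)
step 1: m = 6.110000, f(m) = 0.332100 > 0 → root in [3.350000, 6.110000]
step 2: m = 4.730000, f(m) = -14.627100 < 0 → root in [4.730000, 6.110000]
step 3: m = 5.420000, f(m) = -7.623600 < 0 → root in [5.420000, 6.110000]
Midpoint of [5.420000, 6.110000] = 5.765000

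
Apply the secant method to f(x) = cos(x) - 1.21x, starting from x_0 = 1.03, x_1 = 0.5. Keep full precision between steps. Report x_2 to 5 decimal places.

0.64388

f(x_0) = -0.731481, f(x_1) = 0.272583
x_2 = 0.500000 - (0.272583)·(0.500000 - 1.030000)/(0.272583 - (-0.731481)) = 0.643884; f(x_2) = 0.020670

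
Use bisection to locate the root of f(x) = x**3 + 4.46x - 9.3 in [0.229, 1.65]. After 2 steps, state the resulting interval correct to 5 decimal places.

[1.29475, 1.65000]

f(0.229000) = -8.266651, f(1.650000) = 2.551125 (opposite signs)
step 1: m = 0.939500, f(m) = -4.280571 < 0 → root in [0.939500, 1.650000]
step 2: m = 1.294750, f(m) = -1.354925 < 0 → root in [1.294750, 1.650000]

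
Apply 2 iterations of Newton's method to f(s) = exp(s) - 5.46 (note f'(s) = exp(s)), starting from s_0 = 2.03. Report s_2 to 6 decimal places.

1.698661

s_0 = 2.030000: f = 2.154086, f' = 7.614086 → s_1 = 2.030000 - (2.154086)/(7.614086) = 1.747092
s_1 = 1.747092: f = 0.277892, f' = 5.737892 → s_2 = 1.747092 - (0.277892)/(5.737892) = 1.698661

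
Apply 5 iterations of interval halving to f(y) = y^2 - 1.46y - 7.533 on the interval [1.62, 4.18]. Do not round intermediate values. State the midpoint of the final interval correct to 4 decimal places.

3.5800

f(1.620000) = -7.273800, f(4.180000) = 3.836600 (opposite signs)
step 1: m = 2.900000, f(m) = -3.357000 < 0 → root in [2.900000, 4.180000]
step 2: m = 3.540000, f(m) = -0.169800 < 0 → root in [3.540000, 4.180000]
step 3: m = 3.860000, f(m) = 1.731000 > 0 → root in [3.540000, 3.860000]
step 4: m = 3.700000, f(m) = 0.755000 > 0 → root in [3.540000, 3.700000]
step 5: m = 3.620000, f(m) = 0.286200 > 0 → root in [3.540000, 3.620000]
Midpoint of [3.540000, 3.620000] = 3.580000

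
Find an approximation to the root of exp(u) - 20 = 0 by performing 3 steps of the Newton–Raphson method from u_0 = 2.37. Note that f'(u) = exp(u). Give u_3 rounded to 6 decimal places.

2.996106

u_0 = 2.370000: f = -9.302608, f' = 10.697392 → u_1 = 2.370000 - (-9.302608)/(10.697392) = 3.239615
u_1 = 3.239615: f = 5.523881, f' = 25.523881 → u_2 = 3.239615 - (5.523881)/(25.523881) = 3.023194
u_2 = 3.023194: f = 0.556854, f' = 20.556854 → u_3 = 3.023194 - (0.556854)/(20.556854) = 2.996106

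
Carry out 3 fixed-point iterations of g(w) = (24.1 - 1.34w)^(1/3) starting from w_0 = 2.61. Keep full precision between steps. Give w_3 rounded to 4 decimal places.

2.7340

w_1 = g(2.610000) = 2.741410
w_2 = g(2.741410) = 2.733578
w_3 = g(2.733578) = 2.734046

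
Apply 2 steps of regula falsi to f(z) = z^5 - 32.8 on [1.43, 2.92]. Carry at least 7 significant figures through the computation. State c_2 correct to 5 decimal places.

1.76246

f(1.430000) = -26.820289, f(2.920000) = 179.482531
step 1: c = 1.623707, f(c) = -21.514057 < 0 → new bracket [1.623707, 2.920000]
step 2: c = 1.762458, f(c) = -15.794329 < 0 → new bracket [1.762458, 2.920000]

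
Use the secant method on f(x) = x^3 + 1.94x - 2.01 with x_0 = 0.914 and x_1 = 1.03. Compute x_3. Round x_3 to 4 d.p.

f(x_0) = 0.526712, f(x_1) = 1.080927
x_2 = 1.030000 - (1.080927)·(1.030000 - 0.914000)/(1.080927 - (0.526712)) = 0.803757; f(x_2) = 0.068534
x_3 = 0.803757 - (0.068534)·(0.803757 - 1.030000)/(0.068534 - (1.080927)) = 0.788441; f(x_3) = 0.009701

0.7884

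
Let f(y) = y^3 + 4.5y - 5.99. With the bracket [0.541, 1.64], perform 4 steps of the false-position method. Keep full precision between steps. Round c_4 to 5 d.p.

1.06249

False-position update: c = (a·f(b) − b·f(a))/(f(b) − f(a)); replace the endpoint whose sign matches f(c).
f(0.541000) = -3.397160, f(1.640000) = 5.800944
step 1: c = 0.946897, f(c) = -0.879966 < 0 → new bracket [0.946897, 1.640000]
step 2: c = 1.038188, f(c) = -0.199162 < 0 → new bracket [1.038188, 1.640000]
step 3: c = 1.058164, f(c) = -0.043427 < 0 → new bracket [1.058164, 1.640000]
step 4: c = 1.062487, f(c) = -0.009390 < 0 → new bracket [1.062487, 1.640000]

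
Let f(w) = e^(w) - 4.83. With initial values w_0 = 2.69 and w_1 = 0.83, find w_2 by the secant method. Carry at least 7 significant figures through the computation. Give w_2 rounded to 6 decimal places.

f(w_0) = 9.901676, f(w_1) = -2.536681
w_2 = 0.830000 - (-2.536681)·(0.830000 - 2.690000)/(-2.536681 - (9.901676)) = 1.209329; f(w_2) = -1.478765

1.209329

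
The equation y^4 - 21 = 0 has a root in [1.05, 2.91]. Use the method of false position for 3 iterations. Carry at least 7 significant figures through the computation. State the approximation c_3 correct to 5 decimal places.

2.02604

f(1.050000) = -19.784494, f(2.910000) = 50.708718
step 1: c = 1.572024, f(c) = -14.892874 < 0 → new bracket [1.572024, 2.910000]
step 2: c = 1.875771, f(c) = -8.620027 < 0 → new bracket [1.875771, 2.910000]
step 3: c = 2.026037, f(c) = -4.150398 < 0 → new bracket [2.026037, 2.910000]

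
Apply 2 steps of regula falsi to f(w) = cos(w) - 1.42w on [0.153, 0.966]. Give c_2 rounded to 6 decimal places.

0.584103

False-position update: c = (a·f(b) − b·f(a))/(f(b) − f(a)); replace the endpoint whose sign matches f(c).
f(0.153000) = 0.771058, f(0.966000) = -0.803125
step 1: c = 0.551219, f(c) = 0.069155 > 0 → new bracket [0.551219, 0.966000]
step 2: c = 0.584103, f(c) = 0.004780 > 0 → new bracket [0.584103, 0.966000]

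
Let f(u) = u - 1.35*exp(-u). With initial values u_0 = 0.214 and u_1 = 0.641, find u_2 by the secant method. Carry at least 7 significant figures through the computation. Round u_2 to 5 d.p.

0.67816

f(u_0) = -0.875920, f(u_1) = -0.070133
u_2 = 0.641000 - (-0.070133)·(0.641000 - 0.214000)/(-0.070133 - (-0.875920)) = 0.678165; f(u_2) = -0.007024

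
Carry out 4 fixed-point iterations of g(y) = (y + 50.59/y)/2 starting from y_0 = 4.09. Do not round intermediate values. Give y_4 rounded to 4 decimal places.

y_1 = g(4.090000) = 8.229597
y_2 = g(8.229597) = 7.188460
y_3 = g(7.188460) = 7.113064
y_4 = g(7.113064) = 7.112665

7.1127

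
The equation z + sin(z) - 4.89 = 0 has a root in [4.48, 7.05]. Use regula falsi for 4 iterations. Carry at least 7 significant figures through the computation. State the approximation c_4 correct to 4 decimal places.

f(4.480000) = -1.383119, f(7.050000) = 2.853845
step 1: c = 5.318954, f(c) = -0.392658 < 0 → new bracket [5.318954, 7.050000]
step 2: c = 5.528320, f(c) = -0.046871 < 0 → new bracket [5.528320, 7.050000]
step 3: c = 5.552908, f(c) = -0.004169 < 0 → new bracket [5.552908, 7.050000]
step 4: c = 5.555091, f(c) = -0.000357 < 0 → new bracket [5.555091, 7.050000]

5.5551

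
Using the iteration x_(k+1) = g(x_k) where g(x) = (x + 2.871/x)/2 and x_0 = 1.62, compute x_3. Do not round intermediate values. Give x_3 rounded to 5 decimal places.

1.69440

x_1 = g(1.620000) = 1.696111
x_2 = g(1.696111) = 1.694403
x_3 = g(1.694403) = 1.694403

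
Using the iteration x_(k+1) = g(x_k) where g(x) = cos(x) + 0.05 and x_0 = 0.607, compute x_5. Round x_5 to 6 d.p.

x_1 = g(0.607000) = 0.871363
x_2 = g(0.871363) = 0.693784
x_3 = g(0.693784) = 0.818832
x_4 = g(0.818832) = 0.733075
x_5 = g(0.733075) = 0.793120

0.793120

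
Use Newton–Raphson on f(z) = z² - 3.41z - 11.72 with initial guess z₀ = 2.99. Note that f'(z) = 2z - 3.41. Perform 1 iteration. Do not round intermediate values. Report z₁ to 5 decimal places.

z_0 = 2.990000: f = -12.975800, f' = 2.570000 → z_1 = 2.990000 - (-12.975800)/(2.570000) = 8.038949

8.03895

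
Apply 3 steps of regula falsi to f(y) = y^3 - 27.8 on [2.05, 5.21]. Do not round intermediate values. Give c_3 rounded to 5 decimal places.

2.90079

f(2.050000) = -19.184875, f(5.210000) = 113.620761
step 1: c = 2.506488, f(c) = -12.053030 < 0 → new bracket [2.506488, 5.210000]
step 2: c = 2.765775, f(c) = -6.643181 < 0 → new bracket [2.765775, 5.210000]
step 3: c = 2.900790, f(c) = -3.391073 < 0 → new bracket [2.900790, 5.210000]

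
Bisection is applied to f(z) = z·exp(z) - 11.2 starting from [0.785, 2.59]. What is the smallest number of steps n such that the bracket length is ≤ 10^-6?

21

Initial width b − a = 2.59 − 0.785 = 1.805000.
After n steps the width is (b−a)/2^n; need (b−a)/2^n ≤ 10^-6.
So n ≥ log₂(1.805000/10^-6) = log₂(1805000.0000) ≈ 20.7836.
Hence n = 21.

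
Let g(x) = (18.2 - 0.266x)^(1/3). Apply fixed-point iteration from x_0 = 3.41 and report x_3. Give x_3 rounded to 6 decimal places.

2.596704

x_1 = g(3.410000) = 2.585967
x_2 = g(2.585967) = 2.596847
x_3 = g(2.596847) = 2.596704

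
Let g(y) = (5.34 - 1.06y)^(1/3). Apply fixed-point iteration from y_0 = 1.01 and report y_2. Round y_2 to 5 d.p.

1.53551

y_1 = g(1.010000) = 1.622267
y_2 = g(1.622267) = 1.535508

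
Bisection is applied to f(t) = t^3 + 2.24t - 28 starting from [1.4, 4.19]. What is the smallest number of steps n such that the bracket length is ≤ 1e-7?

25

Initial width b − a = 4.19 − 1.4 = 2.790000.
After n steps the width is (b−a)/2^n; need (b−a)/2^n ≤ 1e-7.
So n ≥ log₂(2.790000/1e-7) = log₂(27900000.0000) ≈ 24.7338.
Hence n = 25.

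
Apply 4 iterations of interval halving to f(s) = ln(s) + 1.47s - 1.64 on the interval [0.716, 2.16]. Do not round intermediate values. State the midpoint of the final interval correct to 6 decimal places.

1.031875

f(0.716000) = -0.921555, f(2.160000) = 2.305308 (opposite signs)
step 1: m = 1.438000, f(m) = 0.837113 > 0 → root in [0.716000, 1.438000]
step 2: m = 1.077000, f(m) = 0.017369 > 0 → root in [0.716000, 1.077000]
step 3: m = 0.896500, f(m) = -0.431402 < 0 → root in [0.896500, 1.077000]
step 4: m = 0.986750, f(m) = -0.202816 < 0 → root in [0.986750, 1.077000]
Midpoint of [0.986750, 1.077000] = 1.031875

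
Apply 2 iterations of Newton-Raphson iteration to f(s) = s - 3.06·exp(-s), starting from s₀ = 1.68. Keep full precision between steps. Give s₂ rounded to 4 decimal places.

1.0581

f'(s) = 1 + 3.06·exp(-s)
s_0 = 1.680000: f = 1.109696, f' = 1.570304 → s_1 = 1.680000 - (1.109696)/(1.570304) = 0.973324
s_1 = 0.973324: f = -0.182820, f' = 2.156144 → s_2 = 0.973324 - (-0.182820)/(2.156144) = 1.058115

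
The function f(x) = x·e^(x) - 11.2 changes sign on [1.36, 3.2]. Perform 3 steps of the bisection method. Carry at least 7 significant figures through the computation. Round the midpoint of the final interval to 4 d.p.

f(1.360000) = -5.901177, f(3.200000) = 67.304097 (opposite signs)
step 1: m = 2.280000, f(m) = 11.090831 > 0 → root in [1.360000, 2.280000]
step 2: m = 1.820000, f(m) = 0.032782 > 0 → root in [1.360000, 1.820000]
step 3: m = 1.590000, f(m) = -3.403039 < 0 → root in [1.590000, 1.820000]
Midpoint of [1.590000, 1.820000] = 1.705000

1.7050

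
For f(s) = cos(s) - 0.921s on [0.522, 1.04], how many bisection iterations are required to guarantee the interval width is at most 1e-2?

6

Initial width b − a = 1.04 − 0.522 = 0.518000.
After n steps the width is (b−a)/2^n; need (b−a)/2^n ≤ 1e-2.
So n ≥ log₂(0.518000/1e-2) = log₂(51.8000) ≈ 5.6949.
Hence n = 6.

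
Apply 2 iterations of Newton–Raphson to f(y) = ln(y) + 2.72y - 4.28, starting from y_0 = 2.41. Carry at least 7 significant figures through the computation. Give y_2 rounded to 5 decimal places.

1.43948

f'(y) = 1/y + 2.72
y_0 = 2.410000: f = 3.154827, f' = 3.134938 → y_1 = 2.410000 - (3.154827)/(3.134938) = 1.403656
y_1 = 1.403656: f = -0.122976, f' = 3.432425 → y_2 = 1.403656 - (-0.122976)/(3.432425) = 1.439484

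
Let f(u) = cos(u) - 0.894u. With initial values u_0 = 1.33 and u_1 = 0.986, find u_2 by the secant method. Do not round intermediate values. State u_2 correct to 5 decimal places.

0.80353

f(u_0) = -0.950544, f(u_1) = -0.329454
u_2 = 0.986000 - (-0.329454)·(0.986000 - 1.330000)/(-0.329454 - (-0.950544)) = 0.803527; f(u_2) = -0.024180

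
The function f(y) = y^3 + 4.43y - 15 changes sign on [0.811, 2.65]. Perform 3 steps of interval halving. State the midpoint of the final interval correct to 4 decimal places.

f(0.811000) = -10.873858, f(2.650000) = 15.349125 (opposite signs)
step 1: m = 1.730500, f(m) = -2.151677 < 0 → root in [1.730500, 2.650000]
step 2: m = 2.190250, f(m) = 5.209864 > 0 → root in [1.730500, 2.190250]
step 3: m = 1.960375, f(m) = 1.218320 > 0 → root in [1.730500, 1.960375]
Midpoint of [1.730500, 1.960375] = 1.845438

1.8454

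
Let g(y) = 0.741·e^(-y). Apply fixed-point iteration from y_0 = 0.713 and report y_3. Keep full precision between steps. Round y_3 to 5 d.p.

0.44261

y_1 = g(0.713000) = 0.363217
y_2 = g(0.363217) = 0.515318
y_3 = g(0.515318) = 0.442607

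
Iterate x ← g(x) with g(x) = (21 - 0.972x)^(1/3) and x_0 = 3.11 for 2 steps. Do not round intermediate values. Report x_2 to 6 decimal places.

x_1 = g(3.110000) = 2.619629
x_2 = g(2.619629) = 2.642579

2.642579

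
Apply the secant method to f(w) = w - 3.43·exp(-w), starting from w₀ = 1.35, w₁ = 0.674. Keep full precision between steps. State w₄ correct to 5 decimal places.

Secant update: w_(k+1) = w_k − f(w_k)·(w_k − w_(k-1))/(f(w_k) − f(w_(k-1))).
f(w_0) = 0.460806, f(w_1) = -1.074154
w_2 = 0.674000 - (-1.074154)·(0.674000 - 1.350000)/(-1.074154 - (0.460806)) = 1.147060; f(w_2) = 0.057798
w_3 = 1.147060 - (0.057798)·(1.147060 - 0.674000)/(0.057798 - (-1.074154)) = 1.122905; f(w_3) = 0.007012
w_4 = 1.122905 - (0.007012)·(1.122905 - 1.147060)/(0.007012 - (0.057798)) = 1.119570; f(w_4) = -0.000051

1.11957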